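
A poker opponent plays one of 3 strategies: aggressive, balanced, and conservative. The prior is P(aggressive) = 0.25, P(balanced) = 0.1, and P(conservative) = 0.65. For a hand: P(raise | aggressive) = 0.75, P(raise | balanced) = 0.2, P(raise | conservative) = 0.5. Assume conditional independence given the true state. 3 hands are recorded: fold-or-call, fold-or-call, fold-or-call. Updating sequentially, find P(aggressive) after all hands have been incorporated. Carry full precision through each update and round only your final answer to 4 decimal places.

0.0286

After 'fold-or-call': normaliser = 0.25·0.2500 + 0.8·0.1000 + 0.5·0.6500; P(aggressive) ≈ 0.1337, P(balanced) ≈ 0.1711, P(conservative) ≈ 0.6952
After 'fold-or-call': normaliser = 0.25·0.1337 + 0.8·0.1711 + 0.5·0.6952; P(aggressive) ≈ 0.0645, P(balanced) ≈ 0.2643, P(conservative) ≈ 0.6711
After 'fold-or-call': normaliser = 0.25·0.0645 + 0.8·0.2643 + 0.5·0.6711; P(aggressive) ≈ 0.0286, P(balanced) ≈ 0.3755, P(conservative) ≈ 0.5959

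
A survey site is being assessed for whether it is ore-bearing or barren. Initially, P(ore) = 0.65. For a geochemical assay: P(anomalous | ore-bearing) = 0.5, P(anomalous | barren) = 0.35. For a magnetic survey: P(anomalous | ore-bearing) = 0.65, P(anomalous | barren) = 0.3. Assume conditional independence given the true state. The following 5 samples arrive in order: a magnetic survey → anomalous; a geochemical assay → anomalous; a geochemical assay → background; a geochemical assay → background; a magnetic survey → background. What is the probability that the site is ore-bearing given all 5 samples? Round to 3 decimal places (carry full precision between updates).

0.630

Apply Bayes' rule sequentially, carrying P(ore) forward.
After a magnetic survey='anomalous': P(ore) = 0.65·0.6500 / (0.65·0.6500 + 0.3·0.3500) ≈ 0.8009
After a geochemical assay='anomalous': P(ore) = 0.5·0.8009 / (0.5·0.8009 + 0.35·0.1991) ≈ 0.8518
After a geochemical assay='background': P(ore) = 0.5·0.8518 / (0.5·0.8518 + 0.65·0.1482) ≈ 0.8156
After a geochemical assay='background': P(ore) = 0.5·0.8156 / (0.5·0.8156 + 0.65·0.1844) ≈ 0.7728
After a magnetic survey='background': P(ore) = 0.35·0.7728 / (0.35·0.7728 + 0.7·0.2272) ≈ 0.6297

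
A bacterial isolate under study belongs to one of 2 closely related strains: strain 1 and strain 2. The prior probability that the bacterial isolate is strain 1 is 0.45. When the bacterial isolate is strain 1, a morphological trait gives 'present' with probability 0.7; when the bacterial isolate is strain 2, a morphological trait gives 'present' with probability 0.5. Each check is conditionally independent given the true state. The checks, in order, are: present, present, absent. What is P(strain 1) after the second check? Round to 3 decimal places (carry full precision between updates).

After 'present': P(strain 1) = 0.7·0.4500 / (0.7·0.4500 + 0.5·0.5500) ≈ 0.5339
After 'present': P(strain 1) = 0.7·0.5339 / (0.7·0.5339 + 0.5·0.4661) ≈ 0.6159

0.616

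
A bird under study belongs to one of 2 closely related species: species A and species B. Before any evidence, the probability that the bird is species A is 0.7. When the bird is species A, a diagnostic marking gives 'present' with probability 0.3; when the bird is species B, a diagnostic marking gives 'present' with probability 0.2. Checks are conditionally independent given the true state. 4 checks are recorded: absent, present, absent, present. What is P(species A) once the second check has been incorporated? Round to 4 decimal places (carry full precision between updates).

After 'absent': P(species A) = 0.7·0.7000 / (0.7·0.7000 + 0.8·0.3000) ≈ 0.6712
After 'present': P(species A) = 0.3·0.6712 / (0.3·0.6712 + 0.2·0.3288) ≈ 0.7538

0.7538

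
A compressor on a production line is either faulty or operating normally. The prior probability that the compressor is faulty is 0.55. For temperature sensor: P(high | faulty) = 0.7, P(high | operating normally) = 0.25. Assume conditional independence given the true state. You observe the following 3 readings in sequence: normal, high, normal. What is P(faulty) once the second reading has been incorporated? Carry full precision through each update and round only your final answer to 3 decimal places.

After 'normal': P(faulty) = 0.3·0.5500 / (0.3·0.5500 + 0.75·0.4500) ≈ 0.3284
After 'high': P(faulty) = 0.7·0.3284 / (0.7·0.3284 + 0.25·0.6716) ≈ 0.5779

0.578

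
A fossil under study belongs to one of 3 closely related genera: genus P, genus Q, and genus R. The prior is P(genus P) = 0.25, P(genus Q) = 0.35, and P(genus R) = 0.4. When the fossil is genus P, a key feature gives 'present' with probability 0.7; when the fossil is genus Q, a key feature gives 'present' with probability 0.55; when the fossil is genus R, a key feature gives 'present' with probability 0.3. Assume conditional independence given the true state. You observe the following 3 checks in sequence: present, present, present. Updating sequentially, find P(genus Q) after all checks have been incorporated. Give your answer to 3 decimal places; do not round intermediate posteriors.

0.376

After 'present': normaliser = 0.7·0.2500 + 0.55·0.3500 + 0.3·0.4000; P(genus P) ≈ 0.3590, P(genus Q) ≈ 0.3949, P(genus R) ≈ 0.2462
After 'present': normaliser = 0.7·0.3590 + 0.55·0.3949 + 0.3·0.2462; P(genus P) ≈ 0.4634, P(genus Q) ≈ 0.4005, P(genus R) ≈ 0.1362
After 'present': normaliser = 0.7·0.4634 + 0.55·0.4005 + 0.3·0.1362; P(genus P) ≈ 0.5540, P(genus Q) ≈ 0.3762, P(genus R) ≈ 0.0698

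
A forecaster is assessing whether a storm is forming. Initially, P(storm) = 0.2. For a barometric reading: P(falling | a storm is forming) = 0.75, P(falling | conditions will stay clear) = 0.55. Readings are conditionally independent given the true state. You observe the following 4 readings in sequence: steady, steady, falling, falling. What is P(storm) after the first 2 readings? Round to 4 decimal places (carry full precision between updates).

0.0716

After 'steady': P(storm) = 0.25·0.2000 / (0.25·0.2000 + 0.45·0.8000) ≈ 0.1220
After 'steady': P(storm) = 0.25·0.1220 / (0.25·0.1220 + 0.45·0.8780) ≈ 0.0716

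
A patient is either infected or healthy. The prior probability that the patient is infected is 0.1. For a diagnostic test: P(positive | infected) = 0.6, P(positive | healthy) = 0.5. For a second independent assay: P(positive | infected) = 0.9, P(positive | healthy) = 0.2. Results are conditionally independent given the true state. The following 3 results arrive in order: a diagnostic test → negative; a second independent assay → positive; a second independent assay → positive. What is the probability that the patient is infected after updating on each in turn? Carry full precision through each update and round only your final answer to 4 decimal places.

Apply Bayes' rule sequentially, carrying P(infected) forward.
After a diagnostic test='negative': P(infected) = 0.4·0.1000 / (0.4·0.1000 + 0.5·0.9000) ≈ 0.0816
After a second independent assay='positive': P(infected) = 0.9·0.0816 / (0.9·0.0816 + 0.2·0.9184) ≈ 0.2857
After a second independent assay='positive': P(infected) = 0.9·0.2857 / (0.9·0.2857 + 0.2·0.7143) ≈ 0.6429

0.6429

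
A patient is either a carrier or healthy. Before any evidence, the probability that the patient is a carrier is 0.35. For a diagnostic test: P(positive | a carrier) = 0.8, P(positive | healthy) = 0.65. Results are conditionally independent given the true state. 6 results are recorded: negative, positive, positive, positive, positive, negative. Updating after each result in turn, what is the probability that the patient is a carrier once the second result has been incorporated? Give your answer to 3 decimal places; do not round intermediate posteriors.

0.275

Each posterior becomes the prior for the next update.
After 'negative': P(carrier) = 0.2·0.3500 / (0.2·0.3500 + 0.35·0.6500) ≈ 0.2353
After 'positive': P(carrier) = 0.8·0.2353 / (0.8·0.2353 + 0.65·0.7647) ≈ 0.2747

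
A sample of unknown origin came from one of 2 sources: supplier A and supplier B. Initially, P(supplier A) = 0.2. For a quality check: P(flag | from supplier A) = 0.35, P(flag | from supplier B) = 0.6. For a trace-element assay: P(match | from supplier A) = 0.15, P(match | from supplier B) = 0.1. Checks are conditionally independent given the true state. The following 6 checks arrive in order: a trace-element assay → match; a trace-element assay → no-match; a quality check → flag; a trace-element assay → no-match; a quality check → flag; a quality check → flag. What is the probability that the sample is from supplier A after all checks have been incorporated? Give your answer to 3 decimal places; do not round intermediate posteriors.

After a trace-element assay='match': P(supplier A) = 0.15·0.2000 / (0.15·0.2000 + 0.1·0.8000) ≈ 0.2727
After a trace-element assay='no-match': P(supplier A) = 0.85·0.2727 / (0.85·0.2727 + 0.9·0.7273) ≈ 0.2615
After a quality check='flag': P(supplier A) = 0.35·0.2615 / (0.35·0.2615 + 0.6·0.7385) ≈ 0.1712
After a trace-element assay='no-match': P(supplier A) = 0.85·0.1712 / (0.85·0.1712 + 0.9·0.8288) ≈ 0.1633
After a quality check='flag': P(supplier A) = 0.35·0.1633 / (0.35·0.1633 + 0.6·0.8367) ≈ 0.1022
After a quality check='flag': P(supplier A) = 0.35·0.1022 / (0.35·0.1022 + 0.6·0.8978) ≈ 0.0623

0.062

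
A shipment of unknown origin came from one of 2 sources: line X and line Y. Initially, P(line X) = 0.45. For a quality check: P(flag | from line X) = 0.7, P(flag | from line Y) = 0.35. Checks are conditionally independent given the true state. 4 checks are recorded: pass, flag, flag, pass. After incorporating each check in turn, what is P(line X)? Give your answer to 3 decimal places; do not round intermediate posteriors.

0.411

After 'pass': P(line X) = 0.3·0.4500 / (0.3·0.4500 + 0.65·0.5500) ≈ 0.2741
After 'flag': P(line X) = 0.7·0.2741 / (0.7·0.2741 + 0.35·0.7259) ≈ 0.4303
After 'flag': P(line X) = 0.7·0.4303 / (0.7·0.4303 + 0.35·0.5697) ≈ 0.6017
After 'pass': P(line X) = 0.3·0.6017 / (0.3·0.6017 + 0.65·0.3983) ≈ 0.4108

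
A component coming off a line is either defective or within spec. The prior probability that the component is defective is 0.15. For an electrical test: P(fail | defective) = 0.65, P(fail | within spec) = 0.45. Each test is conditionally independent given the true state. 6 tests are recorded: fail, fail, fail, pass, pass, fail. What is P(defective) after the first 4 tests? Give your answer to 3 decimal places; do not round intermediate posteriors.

0.253

After 'fail': P(defective) = 0.65·0.1500 / (0.65·0.1500 + 0.45·0.8500) ≈ 0.2031
After 'fail': P(defective) = 0.65·0.2031 / (0.65·0.2031 + 0.45·0.7969) ≈ 0.2691
After 'fail': P(defective) = 0.65·0.2691 / (0.65·0.2691 + 0.45·0.7309) ≈ 0.3472
After 'pass': P(defective) = 0.35·0.3472 / (0.35·0.3472 + 0.55·0.6528) ≈ 0.2529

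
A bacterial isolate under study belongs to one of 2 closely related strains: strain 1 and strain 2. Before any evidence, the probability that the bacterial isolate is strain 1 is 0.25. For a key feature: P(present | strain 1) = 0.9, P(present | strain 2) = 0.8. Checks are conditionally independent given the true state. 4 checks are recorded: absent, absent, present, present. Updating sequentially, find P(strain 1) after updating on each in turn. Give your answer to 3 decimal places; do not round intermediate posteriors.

0.095

After 'absent': P(strain 1) = 0.1·0.2500 / (0.1·0.2500 + 0.2·0.7500) ≈ 0.1429
After 'absent': P(strain 1) = 0.1·0.1429 / (0.1·0.1429 + 0.2·0.8571) ≈ 0.0769
After 'present': P(strain 1) = 0.9·0.0769 / (0.9·0.0769 + 0.8·0.9231) ≈ 0.0857
After 'present': P(strain 1) = 0.9·0.0857 / (0.9·0.0857 + 0.8·0.9143) ≈ 0.0954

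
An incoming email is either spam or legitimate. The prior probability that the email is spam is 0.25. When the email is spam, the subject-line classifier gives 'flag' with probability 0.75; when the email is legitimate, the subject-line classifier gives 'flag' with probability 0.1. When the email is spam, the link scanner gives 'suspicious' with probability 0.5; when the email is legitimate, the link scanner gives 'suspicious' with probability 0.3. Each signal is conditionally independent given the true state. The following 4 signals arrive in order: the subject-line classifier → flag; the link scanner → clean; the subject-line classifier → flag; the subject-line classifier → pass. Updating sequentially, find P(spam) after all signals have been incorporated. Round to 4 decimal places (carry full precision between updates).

0.7881

After the subject-line classifier='flag': P(spam) = 0.75·0.2500 / (0.75·0.2500 + 0.1·0.7500) ≈ 0.7143
After the link scanner='clean': P(spam) = 0.5·0.7143 / (0.5·0.7143 + 0.7·0.2857) ≈ 0.6410
After the subject-line classifier='flag': P(spam) = 0.75·0.6410 / (0.75·0.6410 + 0.1·0.3590) ≈ 0.9305
After the subject-line classifier='pass': P(spam) = 0.25·0.9305 / (0.25·0.9305 + 0.9·0.0695) ≈ 0.7881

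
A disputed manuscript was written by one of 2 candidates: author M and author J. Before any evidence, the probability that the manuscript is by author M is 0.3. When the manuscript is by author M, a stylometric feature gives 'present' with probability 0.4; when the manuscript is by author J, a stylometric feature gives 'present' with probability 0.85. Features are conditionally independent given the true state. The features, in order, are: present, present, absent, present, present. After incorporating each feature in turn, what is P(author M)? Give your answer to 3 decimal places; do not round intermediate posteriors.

Apply Bayes' rule sequentially, carrying P(author M) forward.
After 'present': P(author M) = 0.4·0.3000 / (0.4·0.3000 + 0.85·0.7000) ≈ 0.1678
After 'present': P(author M) = 0.4·0.1678 / (0.4·0.1678 + 0.85·0.8322) ≈ 0.0867
After 'absent': P(author M) = 0.6·0.0867 / (0.6·0.0867 + 0.15·0.9133) ≈ 0.2752
After 'present': P(author M) = 0.4·0.2752 / (0.4·0.2752 + 0.85·0.7248) ≈ 0.1516
After 'present': P(author M) = 0.4·0.1516 / (0.4·0.1516 + 0.85·0.8484) ≈ 0.0776

0.078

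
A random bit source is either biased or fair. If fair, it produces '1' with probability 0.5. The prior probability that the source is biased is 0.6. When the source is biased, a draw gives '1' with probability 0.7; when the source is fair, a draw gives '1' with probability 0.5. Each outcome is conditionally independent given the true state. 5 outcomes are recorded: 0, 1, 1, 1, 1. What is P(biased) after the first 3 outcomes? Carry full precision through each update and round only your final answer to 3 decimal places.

0.638

After '0': P(biased) = 0.3·0.6000 / (0.3·0.6000 + 0.5·0.4000) ≈ 0.4737
After '1': P(biased) = 0.7·0.4737 / (0.7·0.4737 + 0.5·0.5263) ≈ 0.5575
After '1': P(biased) = 0.7·0.5575 / (0.7·0.5575 + 0.5·0.4425) ≈ 0.6382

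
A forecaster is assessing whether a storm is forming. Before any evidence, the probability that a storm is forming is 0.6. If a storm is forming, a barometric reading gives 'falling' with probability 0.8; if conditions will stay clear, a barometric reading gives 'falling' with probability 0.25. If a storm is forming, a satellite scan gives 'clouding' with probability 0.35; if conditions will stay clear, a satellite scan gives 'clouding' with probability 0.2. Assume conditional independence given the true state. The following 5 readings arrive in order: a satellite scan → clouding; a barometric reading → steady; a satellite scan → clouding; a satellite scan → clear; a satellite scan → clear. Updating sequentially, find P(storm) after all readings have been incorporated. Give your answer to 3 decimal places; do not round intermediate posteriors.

Each posterior becomes the prior for the next update.
After a satellite scan='clouding': P(storm) = 0.35·0.6000 / (0.35·0.6000 + 0.2·0.4000) ≈ 0.7241
After a barometric reading='steady': P(storm) = 0.2·0.7241 / (0.2·0.7241 + 0.75·0.2759) ≈ 0.4118
After a satellite scan='clouding': P(storm) = 0.35·0.4118 / (0.35·0.4118 + 0.2·0.5882) ≈ 0.5506
After a satellite scan='clear': P(storm) = 0.65·0.5506 / (0.65·0.5506 + 0.8·0.4494) ≈ 0.4988
After a satellite scan='clear': P(storm) = 0.65·0.4988 / (0.65·0.4988 + 0.8·0.5012) ≈ 0.4471

0.447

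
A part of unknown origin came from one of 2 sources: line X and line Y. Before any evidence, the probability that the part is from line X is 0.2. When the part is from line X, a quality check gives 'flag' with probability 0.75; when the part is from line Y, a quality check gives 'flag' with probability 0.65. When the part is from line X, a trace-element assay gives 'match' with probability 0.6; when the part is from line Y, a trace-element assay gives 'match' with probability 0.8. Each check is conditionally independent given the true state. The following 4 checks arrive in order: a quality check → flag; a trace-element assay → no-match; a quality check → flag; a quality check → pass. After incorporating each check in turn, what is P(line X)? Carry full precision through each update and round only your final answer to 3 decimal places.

After a quality check='flag': P(line X) = 0.75·0.2000 / (0.75·0.2000 + 0.65·0.8000) ≈ 0.2239
After a trace-element assay='no-match': P(line X) = 0.4·0.2239 / (0.4·0.2239 + 0.2·0.7761) ≈ 0.3659
After a quality check='flag': P(line X) = 0.75·0.3659 / (0.75·0.3659 + 0.65·0.6341) ≈ 0.3996
After a quality check='pass': P(line X) = 0.25·0.3996 / (0.25·0.3996 + 0.35·0.6004) ≈ 0.3223

0.322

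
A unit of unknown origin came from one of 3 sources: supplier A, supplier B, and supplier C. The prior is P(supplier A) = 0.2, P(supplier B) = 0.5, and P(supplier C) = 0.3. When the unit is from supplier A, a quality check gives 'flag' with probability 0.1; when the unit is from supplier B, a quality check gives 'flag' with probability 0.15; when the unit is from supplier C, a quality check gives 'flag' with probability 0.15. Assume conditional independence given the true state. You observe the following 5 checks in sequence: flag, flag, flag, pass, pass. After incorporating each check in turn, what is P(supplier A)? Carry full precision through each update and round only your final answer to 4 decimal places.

Each posterior becomes the prior for the next update.
After 'flag': normaliser = 0.1·0.2000 + 0.15·0.5000 + 0.15·0.3000; P(supplier A) ≈ 0.1429, P(supplier B) ≈ 0.5357, P(supplier C) ≈ 0.3214
After 'flag': normaliser = 0.1·0.1429 + 0.15·0.5357 + 0.15·0.3214; P(supplier A) ≈ 0.1000, P(supplier B) ≈ 0.5625, P(supplier C) ≈ 0.3375
After 'flag': normaliser = 0.1·0.1000 + 0.15·0.5625 + 0.15·0.3375; P(supplier A) ≈ 0.0690, P(supplier B) ≈ 0.5819, P(supplier C) ≈ 0.3491
After 'pass': normaliser = 0.9·0.0690 + 0.85·0.5819 + 0.85·0.3491; P(supplier A) ≈ 0.0727, P(supplier B) ≈ 0.5795, P(supplier C) ≈ 0.3477
After 'pass': normaliser = 0.9·0.0727 + 0.85·0.5795 + 0.85·0.3477; P(supplier A) ≈ 0.0767, P(supplier B) ≈ 0.5771, P(supplier C) ≈ 0.3462

0.0767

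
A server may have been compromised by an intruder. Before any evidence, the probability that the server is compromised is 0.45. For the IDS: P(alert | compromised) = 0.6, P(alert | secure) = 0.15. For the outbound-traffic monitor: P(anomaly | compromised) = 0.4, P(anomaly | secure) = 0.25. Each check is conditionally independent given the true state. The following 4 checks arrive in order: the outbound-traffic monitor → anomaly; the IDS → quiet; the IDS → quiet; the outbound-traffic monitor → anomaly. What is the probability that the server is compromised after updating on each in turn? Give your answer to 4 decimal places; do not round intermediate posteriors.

0.3169

Apply Bayes' rule sequentially, carrying P(compromised) forward.
After the outbound-traffic monitor='anomaly': P(compromised) = 0.4·0.4500 / (0.4·0.4500 + 0.25·0.5500) ≈ 0.5669
After the IDS='quiet': P(compromised) = 0.4·0.5669 / (0.4·0.5669 + 0.85·0.4331) ≈ 0.3812
After the IDS='quiet': P(compromised) = 0.4·0.3812 / (0.4·0.3812 + 0.85·0.6188) ≈ 0.2247
After the outbound-traffic monitor='anomaly': P(compromised) = 0.4·0.2247 / (0.4·0.2247 + 0.25·0.7753) ≈ 0.3169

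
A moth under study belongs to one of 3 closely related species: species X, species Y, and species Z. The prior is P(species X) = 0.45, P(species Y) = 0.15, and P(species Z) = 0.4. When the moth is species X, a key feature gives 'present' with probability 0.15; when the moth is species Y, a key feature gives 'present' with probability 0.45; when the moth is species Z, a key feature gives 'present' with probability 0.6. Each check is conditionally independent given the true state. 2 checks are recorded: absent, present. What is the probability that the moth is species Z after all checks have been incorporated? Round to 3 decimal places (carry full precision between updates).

0.504

Apply Bayes' rule sequentially, carrying P(species Z) forward.
After 'absent': normaliser = 0.85·0.4500 + 0.55·0.1500 + 0.4·0.4000; P(species X) ≈ 0.6120, P(species Y) ≈ 0.1320, P(species Z) ≈ 0.2560
After 'present': normaliser = 0.15·0.6120 + 0.45·0.1320 + 0.6·0.2560; P(species X) ≈ 0.3012, P(species Y) ≈ 0.1949, P(species Z) ≈ 0.5039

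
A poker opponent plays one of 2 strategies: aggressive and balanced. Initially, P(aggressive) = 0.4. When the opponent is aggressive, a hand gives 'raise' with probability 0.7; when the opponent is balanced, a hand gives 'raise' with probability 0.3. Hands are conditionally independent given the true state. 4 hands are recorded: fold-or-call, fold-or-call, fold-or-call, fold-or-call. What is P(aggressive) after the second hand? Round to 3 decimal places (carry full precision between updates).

Each posterior becomes the prior for the next update.
After 'fold-or-call': P(aggressive) = 0.3·0.4000 / (0.3·0.4000 + 0.7·0.6000) ≈ 0.2222
After 'fold-or-call': P(aggressive) = 0.3·0.2222 / (0.3·0.2222 + 0.7·0.7778) ≈ 0.1091

0.109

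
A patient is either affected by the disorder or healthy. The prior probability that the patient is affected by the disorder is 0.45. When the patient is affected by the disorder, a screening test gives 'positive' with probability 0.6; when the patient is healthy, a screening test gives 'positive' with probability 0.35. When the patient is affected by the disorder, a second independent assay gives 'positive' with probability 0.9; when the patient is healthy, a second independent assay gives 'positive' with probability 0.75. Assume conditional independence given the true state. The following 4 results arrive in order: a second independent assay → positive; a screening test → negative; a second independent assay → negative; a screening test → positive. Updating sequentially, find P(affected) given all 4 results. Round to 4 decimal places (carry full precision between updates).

Each posterior becomes the prior for the next update.
After a second independent assay='positive': P(affected) = 0.9·0.4500 / (0.9·0.4500 + 0.75·0.5500) ≈ 0.4954
After a screening test='negative': P(affected) = 0.4·0.4954 / (0.4·0.4954 + 0.65·0.5046) ≈ 0.3766
After a second independent assay='negative': P(affected) = 0.1·0.3766 / (0.1·0.3766 + 0.25·0.6234) ≈ 0.1946
After a screening test='positive': P(affected) = 0.6·0.1946 / (0.6·0.1946 + 0.35·0.8054) ≈ 0.2929

0.2929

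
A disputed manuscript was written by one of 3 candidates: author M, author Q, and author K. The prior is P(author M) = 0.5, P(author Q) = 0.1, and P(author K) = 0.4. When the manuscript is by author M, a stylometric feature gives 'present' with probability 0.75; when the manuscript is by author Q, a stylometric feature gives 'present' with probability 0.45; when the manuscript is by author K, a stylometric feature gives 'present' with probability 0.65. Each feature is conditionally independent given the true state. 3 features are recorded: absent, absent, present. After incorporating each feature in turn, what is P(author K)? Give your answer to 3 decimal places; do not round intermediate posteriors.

After 'absent': normaliser = 0.25·0.5000 + 0.55·0.1000 + 0.35·0.4000; P(author M) ≈ 0.3906, P(author Q) ≈ 0.1719, P(author K) ≈ 0.4375
After 'absent': normaliser = 0.25·0.3906 + 0.55·0.1719 + 0.35·0.4375; P(author M) ≈ 0.2828, P(author Q) ≈ 0.2738, P(author K) ≈ 0.4434
After 'present': normaliser = 0.75·0.2828 + 0.45·0.2738 + 0.65·0.4434; P(author M) ≈ 0.3402, P(author Q) ≈ 0.1976, P(author K) ≈ 0.4623

0.462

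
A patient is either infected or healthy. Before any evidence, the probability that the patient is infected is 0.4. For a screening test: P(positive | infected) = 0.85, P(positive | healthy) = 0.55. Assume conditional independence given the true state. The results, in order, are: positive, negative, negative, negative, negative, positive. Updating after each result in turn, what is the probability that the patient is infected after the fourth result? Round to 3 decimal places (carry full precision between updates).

0.037

Apply Bayes' rule sequentially, carrying P(infected) forward.
After 'positive': P(infected) = 0.85·0.4000 / (0.85·0.4000 + 0.55·0.6000) ≈ 0.5075
After 'negative': P(infected) = 0.15·0.5075 / (0.15·0.5075 + 0.45·0.4925) ≈ 0.2556
After 'negative': P(infected) = 0.15·0.2556 / (0.15·0.2556 + 0.45·0.7444) ≈ 0.1027
After 'negative': P(infected) = 0.15·0.1027 / (0.15·0.1027 + 0.45·0.8973) ≈ 0.0368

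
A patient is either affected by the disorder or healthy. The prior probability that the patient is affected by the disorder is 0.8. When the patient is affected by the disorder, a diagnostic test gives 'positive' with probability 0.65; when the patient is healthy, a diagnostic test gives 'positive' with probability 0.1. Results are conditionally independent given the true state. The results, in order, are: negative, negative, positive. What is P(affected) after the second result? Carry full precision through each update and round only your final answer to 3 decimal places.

0.377

After 'negative': P(affected) = 0.35·0.8000 / (0.35·0.8000 + 0.9·0.2000) ≈ 0.6087
After 'negative': P(affected) = 0.35·0.6087 / (0.35·0.6087 + 0.9·0.3913) ≈ 0.3769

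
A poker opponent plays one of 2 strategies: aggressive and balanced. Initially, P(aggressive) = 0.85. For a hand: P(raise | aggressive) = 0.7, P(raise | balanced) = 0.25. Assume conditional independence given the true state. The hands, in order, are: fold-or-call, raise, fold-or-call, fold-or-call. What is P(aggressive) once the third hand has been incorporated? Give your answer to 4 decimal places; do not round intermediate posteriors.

0.7174

After 'fold-or-call': P(aggressive) = 0.3·0.8500 / (0.3·0.8500 + 0.75·0.1500) ≈ 0.6939
After 'raise': P(aggressive) = 0.7·0.6939 / (0.7·0.6939 + 0.25·0.3061) ≈ 0.8639
After 'fold-or-call': P(aggressive) = 0.3·0.8639 / (0.3·0.8639 + 0.75·0.1361) ≈ 0.7174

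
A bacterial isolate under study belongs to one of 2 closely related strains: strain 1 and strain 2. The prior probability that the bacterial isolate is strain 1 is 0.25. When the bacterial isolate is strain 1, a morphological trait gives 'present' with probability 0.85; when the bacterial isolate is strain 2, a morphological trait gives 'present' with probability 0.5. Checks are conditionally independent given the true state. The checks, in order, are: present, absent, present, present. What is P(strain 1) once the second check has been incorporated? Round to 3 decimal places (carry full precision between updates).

0.145

Apply Bayes' rule sequentially, carrying P(strain 1) forward.
After 'present': P(strain 1) = 0.85·0.2500 / (0.85·0.2500 + 0.5·0.7500) ≈ 0.3617
After 'absent': P(strain 1) = 0.15·0.3617 / (0.15·0.3617 + 0.5·0.6383) ≈ 0.1453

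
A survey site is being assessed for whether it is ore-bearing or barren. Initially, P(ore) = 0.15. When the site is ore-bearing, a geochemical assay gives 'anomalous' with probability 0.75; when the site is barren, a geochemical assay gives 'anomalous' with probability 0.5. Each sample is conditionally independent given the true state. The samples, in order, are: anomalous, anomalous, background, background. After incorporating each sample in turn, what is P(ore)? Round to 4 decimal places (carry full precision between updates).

0.0903

Apply Bayes' rule sequentially, carrying P(ore) forward.
After 'anomalous': P(ore) = 0.75·0.1500 / (0.75·0.1500 + 0.5·0.8500) ≈ 0.2093
After 'anomalous': P(ore) = 0.75·0.2093 / (0.75·0.2093 + 0.5·0.7907) ≈ 0.2842
After 'background': P(ore) = 0.25·0.2842 / (0.25·0.2842 + 0.5·0.7158) ≈ 0.1656
After 'background': P(ore) = 0.25·0.1656 / (0.25·0.1656 + 0.5·0.8344) ≈ 0.0903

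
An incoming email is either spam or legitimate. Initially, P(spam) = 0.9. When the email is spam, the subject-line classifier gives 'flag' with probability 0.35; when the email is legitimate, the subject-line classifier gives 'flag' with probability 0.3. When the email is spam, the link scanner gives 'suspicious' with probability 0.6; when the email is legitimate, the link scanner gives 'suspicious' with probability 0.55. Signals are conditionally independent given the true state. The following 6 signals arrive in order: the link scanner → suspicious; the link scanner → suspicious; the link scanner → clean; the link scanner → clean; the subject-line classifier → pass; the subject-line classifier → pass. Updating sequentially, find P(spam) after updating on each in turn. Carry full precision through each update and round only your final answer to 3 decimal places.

0.879

After the link scanner='suspicious': P(spam) = 0.6·0.9000 / (0.6·0.9000 + 0.55·0.1000) ≈ 0.9076
After the link scanner='suspicious': P(spam) = 0.6·0.9076 / (0.6·0.9076 + 0.55·0.0924) ≈ 0.9146
After the link scanner='clean': P(spam) = 0.4·0.9146 / (0.4·0.9146 + 0.45·0.0854) ≈ 0.9049
After the link scanner='clean': P(spam) = 0.4·0.9049 / (0.4·0.9049 + 0.45·0.0951) ≈ 0.8943
After the subject-line classifier='pass': P(spam) = 0.65·0.8943 / (0.65·0.8943 + 0.7·0.1057) ≈ 0.8871
After the subject-line classifier='pass': P(spam) = 0.65·0.8871 / (0.65·0.8871 + 0.7·0.1129) ≈ 0.8795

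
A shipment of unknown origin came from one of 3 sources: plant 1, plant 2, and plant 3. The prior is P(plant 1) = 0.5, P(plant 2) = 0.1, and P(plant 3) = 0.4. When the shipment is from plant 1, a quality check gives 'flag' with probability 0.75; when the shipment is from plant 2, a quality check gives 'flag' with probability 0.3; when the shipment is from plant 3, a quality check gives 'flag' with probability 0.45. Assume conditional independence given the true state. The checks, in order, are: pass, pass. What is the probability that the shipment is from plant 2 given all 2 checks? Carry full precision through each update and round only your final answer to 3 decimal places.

After 'pass': normaliser = 0.25·0.5000 + 0.7·0.1000 + 0.55·0.4000; P(plant 1) ≈ 0.3012, P(plant 2) ≈ 0.1687, P(plant 3) ≈ 0.5301
After 'pass': normaliser = 0.25·0.3012 + 0.7·0.1687 + 0.55·0.5301; P(plant 1) ≈ 0.1553, P(plant 2) ≈ 0.2435, P(plant 3) ≈ 0.6012

0.243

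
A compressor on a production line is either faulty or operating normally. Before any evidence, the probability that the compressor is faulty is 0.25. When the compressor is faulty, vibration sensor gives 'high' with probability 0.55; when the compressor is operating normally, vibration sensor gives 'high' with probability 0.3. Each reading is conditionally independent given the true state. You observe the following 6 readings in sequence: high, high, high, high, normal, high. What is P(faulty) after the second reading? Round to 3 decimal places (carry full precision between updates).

After 'high': P(faulty) = 0.55·0.2500 / (0.55·0.2500 + 0.3·0.7500) ≈ 0.3793
After 'high': P(faulty) = 0.55·0.3793 / (0.55·0.3793 + 0.3·0.6207) ≈ 0.5284

0.528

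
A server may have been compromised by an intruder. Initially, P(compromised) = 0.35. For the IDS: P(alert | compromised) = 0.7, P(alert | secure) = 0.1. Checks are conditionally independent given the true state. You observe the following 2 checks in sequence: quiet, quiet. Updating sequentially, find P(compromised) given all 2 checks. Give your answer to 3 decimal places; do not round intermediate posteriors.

After 'quiet': P(compromised) = 0.3·0.3500 / (0.3·0.3500 + 0.9·0.6500) ≈ 0.1522
After 'quiet': P(compromised) = 0.3·0.1522 / (0.3·0.1522 + 0.9·0.8478) ≈ 0.0565

0.056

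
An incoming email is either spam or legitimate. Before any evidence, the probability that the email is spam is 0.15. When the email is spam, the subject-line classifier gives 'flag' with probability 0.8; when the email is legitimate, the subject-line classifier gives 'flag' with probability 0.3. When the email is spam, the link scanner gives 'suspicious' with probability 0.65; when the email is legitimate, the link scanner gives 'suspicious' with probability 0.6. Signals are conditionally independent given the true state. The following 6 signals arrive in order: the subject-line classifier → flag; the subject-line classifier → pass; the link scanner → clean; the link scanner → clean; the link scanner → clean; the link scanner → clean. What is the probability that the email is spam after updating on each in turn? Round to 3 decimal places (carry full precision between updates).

0.073

After the subject-line classifier='flag': P(spam) = 0.8·0.1500 / (0.8·0.1500 + 0.3·0.8500) ≈ 0.3200
After the subject-line classifier='pass': P(spam) = 0.2·0.3200 / (0.2·0.3200 + 0.7·0.6800) ≈ 0.1185
After the link scanner='clean': P(spam) = 0.35·0.1185 / (0.35·0.1185 + 0.4·0.8815) ≈ 0.1053
After the link scanner='clean': P(spam) = 0.35·0.1053 / (0.35·0.1053 + 0.4·0.8947) ≈ 0.0933
After the link scanner='clean': P(spam) = 0.35·0.0933 / (0.35·0.0933 + 0.4·0.9067) ≈ 0.0826
After the link scanner='clean': P(spam) = 0.35·0.0826 / (0.35·0.0826 + 0.4·0.9174) ≈ 0.0731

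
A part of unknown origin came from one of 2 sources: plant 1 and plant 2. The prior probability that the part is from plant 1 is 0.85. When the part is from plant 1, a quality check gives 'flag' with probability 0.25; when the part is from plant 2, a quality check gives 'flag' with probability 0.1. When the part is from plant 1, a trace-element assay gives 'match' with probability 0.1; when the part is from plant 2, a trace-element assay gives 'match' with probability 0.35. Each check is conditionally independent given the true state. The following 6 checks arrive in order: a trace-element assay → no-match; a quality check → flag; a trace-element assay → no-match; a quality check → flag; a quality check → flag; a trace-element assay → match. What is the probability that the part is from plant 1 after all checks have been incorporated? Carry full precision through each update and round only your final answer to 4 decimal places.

After a trace-element assay='no-match': P(plant 1) = 0.9·0.8500 / (0.9·0.8500 + 0.65·0.1500) ≈ 0.8870
After a quality check='flag': P(plant 1) = 0.25·0.8870 / (0.25·0.8870 + 0.1·0.1130) ≈ 0.9515
After a trace-element assay='no-match': P(plant 1) = 0.9·0.9515 / (0.9·0.9515 + 0.65·0.0485) ≈ 0.9645
After a quality check='flag': P(plant 1) = 0.25·0.9645 / (0.25·0.9645 + 0.1·0.0355) ≈ 0.9855
After a quality check='flag': P(plant 1) = 0.25·0.9855 / (0.25·0.9855 + 0.1·0.0145) ≈ 0.9941
After a trace-element assay='match': P(plant 1) = 0.1·0.9941 / (0.1·0.9941 + 0.35·0.0059) ≈ 0.9798

0.9798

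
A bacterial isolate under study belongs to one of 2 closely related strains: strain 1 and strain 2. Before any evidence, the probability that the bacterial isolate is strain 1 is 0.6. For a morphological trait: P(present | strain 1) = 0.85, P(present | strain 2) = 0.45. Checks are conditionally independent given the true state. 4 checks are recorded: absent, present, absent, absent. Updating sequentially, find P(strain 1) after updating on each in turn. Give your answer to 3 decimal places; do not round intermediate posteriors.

0.054

After 'absent': P(strain 1) = 0.15·0.6000 / (0.15·0.6000 + 0.55·0.4000) ≈ 0.2903
After 'present': P(strain 1) = 0.85·0.2903 / (0.85·0.2903 + 0.45·0.7097) ≈ 0.4359
After 'absent': P(strain 1) = 0.15·0.4359 / (0.15·0.4359 + 0.55·0.5641) ≈ 0.1741
After 'absent': P(strain 1) = 0.15·0.1741 / (0.15·0.1741 + 0.55·0.8259) ≈ 0.0544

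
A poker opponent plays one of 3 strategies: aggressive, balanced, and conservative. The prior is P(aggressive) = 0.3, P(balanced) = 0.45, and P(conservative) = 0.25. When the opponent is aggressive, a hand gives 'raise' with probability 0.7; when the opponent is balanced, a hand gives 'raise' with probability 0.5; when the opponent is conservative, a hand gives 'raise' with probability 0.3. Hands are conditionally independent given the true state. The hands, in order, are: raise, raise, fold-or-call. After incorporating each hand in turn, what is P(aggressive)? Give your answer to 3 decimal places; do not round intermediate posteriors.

0.380

After 'raise': normaliser = 0.7·0.3000 + 0.5·0.4500 + 0.3·0.2500; P(aggressive) ≈ 0.4118, P(balanced) ≈ 0.4412, P(conservative) ≈ 0.1471
After 'raise': normaliser = 0.7·0.4118 + 0.5·0.4412 + 0.3·0.1471; P(aggressive) ≈ 0.5213, P(balanced) ≈ 0.3989, P(conservative) ≈ 0.0798
After 'fold-or-call': normaliser = 0.3·0.5213 + 0.5·0.3989 + 0.7·0.0798; P(aggressive) ≈ 0.3798, P(balanced) ≈ 0.4845, P(conservative) ≈ 0.1357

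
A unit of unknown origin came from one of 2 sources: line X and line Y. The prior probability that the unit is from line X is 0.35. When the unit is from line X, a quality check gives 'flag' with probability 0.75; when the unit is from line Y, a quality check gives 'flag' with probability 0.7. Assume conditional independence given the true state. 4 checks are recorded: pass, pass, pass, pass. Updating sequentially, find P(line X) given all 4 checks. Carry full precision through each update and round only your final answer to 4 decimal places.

After 'pass': P(line X) = 0.25·0.3500 / (0.25·0.3500 + 0.3·0.6500) ≈ 0.3097
After 'pass': P(line X) = 0.25·0.3097 / (0.25·0.3097 + 0.3·0.6903) ≈ 0.2722
After 'pass': P(line X) = 0.25·0.2722 / (0.25·0.2722 + 0.3·0.7278) ≈ 0.2376
After 'pass': P(line X) = 0.25·0.2376 / (0.25·0.2376 + 0.3·0.7624) ≈ 0.2061

0.2061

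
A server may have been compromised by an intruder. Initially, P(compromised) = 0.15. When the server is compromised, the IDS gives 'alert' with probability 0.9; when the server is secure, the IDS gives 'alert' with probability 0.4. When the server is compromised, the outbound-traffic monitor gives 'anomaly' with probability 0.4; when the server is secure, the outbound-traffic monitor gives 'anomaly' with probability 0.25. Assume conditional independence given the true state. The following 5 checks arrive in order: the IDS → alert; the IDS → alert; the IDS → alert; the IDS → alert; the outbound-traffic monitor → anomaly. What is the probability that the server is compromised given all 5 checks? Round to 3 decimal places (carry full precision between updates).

After the IDS='alert': P(compromised) = 0.9·0.1500 / (0.9·0.1500 + 0.4·0.8500) ≈ 0.2842
After the IDS='alert': P(compromised) = 0.9·0.2842 / (0.9·0.2842 + 0.4·0.7158) ≈ 0.4718
After the IDS='alert': P(compromised) = 0.9·0.4718 / (0.9·0.4718 + 0.4·0.5282) ≈ 0.6678
After the IDS='alert': P(compromised) = 0.9·0.6678 / (0.9·0.6678 + 0.4·0.3322) ≈ 0.8189
After the outbound-traffic monitor='anomaly': P(compromised) = 0.4·0.8189 / (0.4·0.8189 + 0.25·0.1811) ≈ 0.8786

0.879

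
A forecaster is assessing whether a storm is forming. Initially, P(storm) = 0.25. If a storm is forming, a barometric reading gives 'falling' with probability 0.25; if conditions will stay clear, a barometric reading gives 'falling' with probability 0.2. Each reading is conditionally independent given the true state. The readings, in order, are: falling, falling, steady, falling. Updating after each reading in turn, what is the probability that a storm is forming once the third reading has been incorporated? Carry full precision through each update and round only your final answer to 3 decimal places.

0.328

After 'falling': P(storm) = 0.25·0.2500 / (0.25·0.2500 + 0.2·0.7500) ≈ 0.2941
After 'falling': P(storm) = 0.25·0.2941 / (0.25·0.2941 + 0.2·0.7059) ≈ 0.3425
After 'steady': P(storm) = 0.75·0.3425 / (0.75·0.3425 + 0.8·0.6575) ≈ 0.3281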